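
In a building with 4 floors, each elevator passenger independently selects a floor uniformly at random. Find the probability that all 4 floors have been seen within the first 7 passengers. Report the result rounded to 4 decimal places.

0.5127

Let A_i be the event that floor i is missing after 7 passengers. By inclusion–exclusion on the A_i,
P(all seen) = Σ_{j=0}^{4} (-1)^j C(4,j)((4-j)/4)^7
= 1.00000 - 0.53394 + 0.04688 - 0.00024 + 0.00000
= 0.51270.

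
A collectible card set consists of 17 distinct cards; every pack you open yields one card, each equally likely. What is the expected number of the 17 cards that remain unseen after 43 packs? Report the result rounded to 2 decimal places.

For each card, P(unseen after 43) = (16/17)^43 = 0.074.
By linearity of expectation, E[unseen] = 17·(16/17)^43 = 1.254.

1.25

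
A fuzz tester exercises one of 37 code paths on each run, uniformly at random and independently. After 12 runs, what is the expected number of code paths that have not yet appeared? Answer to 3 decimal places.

26.632

For each code path, P(unseen after 12) = (36/37)^12 = 0.7198.
By linearity of expectation, E[unseen] = 37·(36/37)^12 = 26.6324.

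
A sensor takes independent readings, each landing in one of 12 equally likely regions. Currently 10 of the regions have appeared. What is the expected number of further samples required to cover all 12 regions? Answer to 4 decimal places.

18.0000

With k distinct regions already seen, the next new one takes an expected 12/(12-k) samples.
Sum over k = 10,...,11: E = 12/2 + 12/1 = 18.00000.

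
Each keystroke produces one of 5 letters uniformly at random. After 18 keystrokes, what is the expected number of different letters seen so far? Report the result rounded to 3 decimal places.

For each letter, P(seen in 18 keystrokes) = 1 - (4/5)^18 = 0.9820.
By linearity of expectation, E[distinct seen] = 5·(1 - (4/5)^18) = 4.9099.

4.910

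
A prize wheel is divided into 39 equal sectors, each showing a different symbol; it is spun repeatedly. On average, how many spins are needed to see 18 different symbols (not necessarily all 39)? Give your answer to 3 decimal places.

Going from k to k+1 distinct takes a geometric number of spins with mean 39/(39-k).
Sum over k = 0,...,17: E = 39/39 + 39/38 + 39/37 + ... + 39/23 + 39/22 = 23.7192.

23.719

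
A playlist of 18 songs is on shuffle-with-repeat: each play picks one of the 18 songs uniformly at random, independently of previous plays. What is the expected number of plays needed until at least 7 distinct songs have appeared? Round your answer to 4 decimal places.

8.5542

Going from k to k+1 distinct takes a geometric number of plays with mean 18/(18-k).
Sum over k = 0,...,6: E = 18/18 + 18/17 + 18/16 + ... + 18/13 + 18/12 = 8.55415.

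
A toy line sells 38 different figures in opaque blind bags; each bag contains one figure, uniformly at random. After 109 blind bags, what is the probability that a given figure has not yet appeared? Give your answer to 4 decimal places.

0.0546

On each blind bag the fixed figure fails to appear with probability 37/38.
P(still missing after 109) = (37/38)^109 = 0.05465.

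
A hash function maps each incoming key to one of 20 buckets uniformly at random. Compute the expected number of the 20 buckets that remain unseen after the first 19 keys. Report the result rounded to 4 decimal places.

For each bucket, P(unseen after 19) = (19/20)^19 = 0.37735.
By linearity of expectation, E[unseen] = 20·(19/20)^19 = 7.54707.

7.5471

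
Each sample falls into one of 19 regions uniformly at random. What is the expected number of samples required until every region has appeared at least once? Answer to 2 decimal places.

After k distinct regions have appeared, the next sample gives a new one with probability (19-k)/19, so the expected wait for the (k+1)-th is 19/(19-k).
E[T] = 19/19 + 19/18 + 19/17 + ... + 19/2 + 19/1 = 19·H_{19}.
H_{19} = 3.548, so E[T] = 67.407.

67.41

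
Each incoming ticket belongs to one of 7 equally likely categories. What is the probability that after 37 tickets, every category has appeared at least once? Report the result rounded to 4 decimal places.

By inclusion–exclusion over which categories are missing,
P(all seen) = Σ_{j=0}^{7} (-1)^j C(7,j)((7-j)/7)^37
= 1.00000 - 0.02334 + 0.00008 - 0.00000 + 0.00000 - 0.00000 + 0.00000 - 0.00000
= 0.97674.

0.9767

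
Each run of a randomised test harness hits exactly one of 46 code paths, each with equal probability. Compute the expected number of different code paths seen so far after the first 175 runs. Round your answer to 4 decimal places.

45.0175

For each code path, P(seen in 175 runs) = 1 - (45/46)^175 = 0.97864.
By linearity of expectation, E[distinct seen] = 46·(1 - (45/46)^175) = 45.01751.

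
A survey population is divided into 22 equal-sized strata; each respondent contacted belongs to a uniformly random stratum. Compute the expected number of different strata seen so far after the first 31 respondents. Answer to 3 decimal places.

16.799

For each stratum, P(seen in 31 respondents) = 1 - (21/22)^31 = 0.7636.
By linearity of expectation, E[distinct seen] = 22·(1 - (21/22)^31) = 16.7986.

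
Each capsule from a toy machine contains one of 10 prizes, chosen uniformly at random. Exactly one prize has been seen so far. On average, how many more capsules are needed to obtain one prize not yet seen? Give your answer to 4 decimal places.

The number of capsules until the next new prize is geometric with success probability 9/10, so its mean is 10/9.
E = 10/9 = 1.11111.

1.1111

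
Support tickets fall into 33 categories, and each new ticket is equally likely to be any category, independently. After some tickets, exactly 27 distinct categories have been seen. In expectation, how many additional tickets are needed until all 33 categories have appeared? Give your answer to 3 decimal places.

80.850

The wait to go from k to k+1 distinct categories is geometric with mean 33/(33-k).
Sum over k = 27,...,32: E = 33/6 + 33/5 + 33/4 + 33/3 + 33/2 + 33/1 = 80.8500.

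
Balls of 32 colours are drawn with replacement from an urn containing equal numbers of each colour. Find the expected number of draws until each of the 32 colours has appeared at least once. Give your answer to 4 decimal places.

The wait to go from k to k+1 distinct colours is geometric with mean 32/(32-k).
E[T] = 32/32 + 32/31 + 32/30 + ... + 32/2 + 32/1 = 32·H_{32}.
H_{32} = 4.05850, so E[T] = 129.87185.

129.8718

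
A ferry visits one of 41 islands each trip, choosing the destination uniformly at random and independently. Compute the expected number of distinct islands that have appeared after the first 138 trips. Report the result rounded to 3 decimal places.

39.642

For each island, P(seen in 138 trips) = 1 - (40/41)^138 = 0.9669.
By linearity of expectation, E[distinct seen] = 41·(1 - (40/41)^138) = 39.6420.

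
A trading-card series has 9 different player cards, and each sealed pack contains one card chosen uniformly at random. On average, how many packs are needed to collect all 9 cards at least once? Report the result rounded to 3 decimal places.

25.461

The wait to go from k to k+1 distinct cards is geometric with mean 9/(9-k).
E[T] = 9/9 + 9/8 + 9/7 + ... + 9/2 + 9/1 = 9·H_{9}.
H_{9} = 2.8290, so E[T] = 25.4607.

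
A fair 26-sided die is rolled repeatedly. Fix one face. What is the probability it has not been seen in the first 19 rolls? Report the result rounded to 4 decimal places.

On each roll the fixed face fails to appear with probability 25/26.
P(still missing after 19) = (25/26)^19 = 0.47464.

0.4746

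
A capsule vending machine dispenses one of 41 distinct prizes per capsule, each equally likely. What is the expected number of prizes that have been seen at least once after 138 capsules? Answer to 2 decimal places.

39.64

For each prize, P(seen in 138 capsules) = 1 - (40/41)^138 = 0.967.
By linearity of expectation, E[distinct seen] = 41·(1 - (40/41)^138) = 39.642.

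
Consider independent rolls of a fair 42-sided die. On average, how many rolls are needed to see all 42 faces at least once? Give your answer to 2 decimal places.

181.72

Split into phases: going from k distinct to k+1 distinct takes on average 42/(42-k) rolls.
E[T] = 42/42 + 42/41 + 42/40 + ... + 42/2 + 42/1 = 42·H_{42}.
H_{42} = 4.327, so E[T] = 181.723.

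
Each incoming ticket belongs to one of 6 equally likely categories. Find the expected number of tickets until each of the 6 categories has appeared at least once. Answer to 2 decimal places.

The wait to go from k to k+1 distinct categories is geometric with mean 6/(6-k).
E[T] = 6/6 + 6/5 + 6/4 + 6/3 + 6/2 + 6/1 = 6·H_{6}.
H_{6} = 2.450, so E[T] = 14.700.

14.70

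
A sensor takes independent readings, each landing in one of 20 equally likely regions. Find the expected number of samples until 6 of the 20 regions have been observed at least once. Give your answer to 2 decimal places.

6.92

With k distinct regions already seen, the next new one arrives after an expected 20/(20-k) samples.
Sum over k = 0,...,5: E = 20/20 + 20/19 + 20/18 + 20/17 + 20/16 + 20/15 = 6.924.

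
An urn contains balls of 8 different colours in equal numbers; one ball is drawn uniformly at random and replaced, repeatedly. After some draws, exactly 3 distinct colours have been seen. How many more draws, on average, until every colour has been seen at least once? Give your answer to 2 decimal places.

The wait to go from k to k+1 distinct colours is geometric with mean 8/(8-k).
Sum over k = 3,...,7: E = 8/5 + 8/4 + 8/3 + 8/2 + 8/1 = 18.267.

18.27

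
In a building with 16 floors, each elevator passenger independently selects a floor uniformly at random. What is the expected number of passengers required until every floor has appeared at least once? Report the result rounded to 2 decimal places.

The wait to go from k to k+1 distinct floors is geometric with mean 16/(16-k).
E[T] = 16/16 + 16/15 + 16/14 + ... + 16/2 + 16/1 = 16·H_{16}.
H_{16} = 3.381, so E[T] = 54.092.

54.09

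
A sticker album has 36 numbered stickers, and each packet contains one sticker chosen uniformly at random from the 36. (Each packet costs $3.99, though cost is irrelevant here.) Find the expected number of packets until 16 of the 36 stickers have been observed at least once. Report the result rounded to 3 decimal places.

With k distinct stickers already seen, the next new one arrives after an expected 36/(36-k) packets.
Sum over k = 0,...,15: E = 36/36 + 36/35 + 36/34 + ... + 36/22 + 36/21 = 20.7655.

20.766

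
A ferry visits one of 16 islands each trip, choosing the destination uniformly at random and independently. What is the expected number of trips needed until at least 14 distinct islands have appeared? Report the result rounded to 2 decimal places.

30.09

Going from k to k+1 distinct takes a geometric number of trips with mean 16/(16-k).
Sum over k = 0,...,13: E = 16/16 + 16/15 + 16/14 + ... + 16/4 + 16/3 = 30.092.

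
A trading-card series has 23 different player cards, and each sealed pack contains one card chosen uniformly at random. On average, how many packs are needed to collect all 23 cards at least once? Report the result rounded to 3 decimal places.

Split into phases: going from k distinct to k+1 distinct takes on average 23/(23-k) packs.
E[T] = 23/23 + 23/22 + 23/21 + ... + 23/2 + 23/1 = 23·H_{23}.
H_{23} = 3.7343, so E[T] = 85.8887.

85.889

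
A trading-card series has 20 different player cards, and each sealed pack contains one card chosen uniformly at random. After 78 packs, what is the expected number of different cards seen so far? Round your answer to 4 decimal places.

For each card, P(seen in 78 packs) = 1 - (19/20)^78 = 0.98170.
By linearity of expectation, E[distinct seen] = 20·(1 - (19/20)^78) = 19.63401.

19.6340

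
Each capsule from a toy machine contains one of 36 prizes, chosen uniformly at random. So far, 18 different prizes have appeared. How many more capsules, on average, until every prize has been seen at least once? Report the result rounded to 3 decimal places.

The wait to go from k to k+1 distinct prizes is geometric with mean 36/(36-k).
Sum over k = 18,...,35: E = 36/18 + 36/17 + 36/16 + ... + 36/2 + 36/1 = 125.8239.

125.824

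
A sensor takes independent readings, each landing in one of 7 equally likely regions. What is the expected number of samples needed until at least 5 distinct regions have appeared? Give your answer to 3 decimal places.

7.650

Going from k to k+1 distinct takes a geometric number of samples with mean 7/(7-k).
Sum over k = 0,...,4: E = 7/7 + 7/6 + 7/5 + 7/4 + 7/3 = 7.6500.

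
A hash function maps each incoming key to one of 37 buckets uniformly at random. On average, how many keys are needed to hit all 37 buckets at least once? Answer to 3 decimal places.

155.459

Split into phases: going from k distinct to k+1 distinct takes on average 37/(37-k) keys.
E[T] = 37/37 + 37/36 + 37/35 + ... + 37/2 + 37/1 = 37·H_{37}.
H_{37} = 4.2016, so E[T] = 155.4587.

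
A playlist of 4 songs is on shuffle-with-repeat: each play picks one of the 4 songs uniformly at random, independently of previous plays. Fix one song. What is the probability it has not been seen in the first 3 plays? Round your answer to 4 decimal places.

0.4219

Each play misses the fixed song with probability (4-1)/4 = 3/4, independently.
P(still missing after 3) = (3/4)^3 = 0.42188.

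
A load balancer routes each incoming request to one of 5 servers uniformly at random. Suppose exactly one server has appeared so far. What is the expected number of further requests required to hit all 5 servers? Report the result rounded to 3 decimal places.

From k distinct to k+1 distinct takes on average 5/(5-k) requests.
Sum over k = 1,...,4: E = 5/4 + 5/3 + 5/2 + 5/1 = 10.4167.

10.417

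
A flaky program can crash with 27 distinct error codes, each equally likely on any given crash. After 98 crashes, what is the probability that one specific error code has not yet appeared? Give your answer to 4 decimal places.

On each crash the fixed error code fails to appear with probability 26/27.
P(still missing after 98) = (26/27)^98 = 0.02476.

0.0248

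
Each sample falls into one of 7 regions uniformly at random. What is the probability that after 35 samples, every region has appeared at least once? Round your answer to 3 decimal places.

0.968

By inclusion–exclusion over which regions are missing,
P(all seen) = Σ_{j=0}^{7} (-1)^j C(7,j)((7-j)/7)^35
= 1.0000 - 0.0318 + 0.0002 - 0.0000 + 0.0000 - 0.0000 + 0.0000 - 0.0000
= 0.9684.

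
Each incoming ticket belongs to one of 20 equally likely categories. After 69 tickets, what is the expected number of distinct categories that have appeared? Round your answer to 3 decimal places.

For each category, P(seen in 69 tickets) = 1 - (19/20)^69 = 0.9710.
By linearity of expectation, E[distinct seen] = 20·(1 - (19/20)^69) = 19.4193.

19.419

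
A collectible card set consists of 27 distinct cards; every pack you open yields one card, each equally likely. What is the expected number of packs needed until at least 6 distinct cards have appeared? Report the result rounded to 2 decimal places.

With k distinct cards already seen, the next new one arrives after an expected 27/(27-k) packs.
Sum over k = 0,...,5: E = 27/27 + 27/26 + 27/25 + 27/24 + 27/23 + 27/22 = 6.645.

6.64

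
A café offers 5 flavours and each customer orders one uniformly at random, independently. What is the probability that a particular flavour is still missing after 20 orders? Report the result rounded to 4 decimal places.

On each order the fixed flavour fails to appear with probability 4/5.
P(still missing after 20) = (4/5)^20 = 0.01153.

0.0115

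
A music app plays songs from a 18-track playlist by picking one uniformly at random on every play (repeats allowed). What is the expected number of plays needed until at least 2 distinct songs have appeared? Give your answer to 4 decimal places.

With k distinct songs already seen, the next new one arrives after an expected 18/(18-k) plays.
Sum over k = 0,...,1: E = 18/18 + 18/17 = 2.05882.

2.0588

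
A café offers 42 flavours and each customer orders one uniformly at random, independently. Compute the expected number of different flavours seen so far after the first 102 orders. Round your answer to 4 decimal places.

38.4044

For each flavour, P(seen in 102 orders) = 1 - (41/42)^102 = 0.91439.
By linearity of expectation, E[distinct seen] = 42·(1 - (41/42)^102) = 38.40437.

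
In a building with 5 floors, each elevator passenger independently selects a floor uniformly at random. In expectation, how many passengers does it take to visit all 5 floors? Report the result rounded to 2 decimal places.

The wait to go from k to k+1 distinct floors is geometric with mean 5/(5-k).
E[T] = 5/5 + 5/4 + 5/3 + 5/2 + 5/1 = 5·H_{5}.
H_{5} = 2.283, so E[T] = 11.417.

11.42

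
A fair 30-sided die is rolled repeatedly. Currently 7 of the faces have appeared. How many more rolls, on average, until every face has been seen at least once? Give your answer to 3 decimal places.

112.029

From k distinct to k+1 distinct takes on average 30/(30-k) rolls.
Sum over k = 7,...,29: E = 30/23 + 30/22 + 30/21 + ... + 30/2 + 30/1 = 112.0287.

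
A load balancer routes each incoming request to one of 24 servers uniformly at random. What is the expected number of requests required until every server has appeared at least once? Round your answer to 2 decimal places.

After k distinct servers have appeared, the next request gives a new one with probability (24-k)/24, so the expected wait for the (k+1)-th is 24/(24-k).
E[T] = 24/24 + 24/23 + 24/22 + ... + 24/2 + 24/1 = 24·H_{24}.
H_{24} = 3.776, so E[T] = 90.623.

90.62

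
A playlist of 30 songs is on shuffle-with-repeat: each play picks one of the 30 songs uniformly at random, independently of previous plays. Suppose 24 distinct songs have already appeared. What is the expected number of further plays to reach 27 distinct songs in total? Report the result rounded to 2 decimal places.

The wait to go from k to k+1 distinct songs is geometric with mean 30/(30-k).
Sum over k = 24,...,26: E = 30/6 + 30/5 + 30/4 = 18.500.

18.50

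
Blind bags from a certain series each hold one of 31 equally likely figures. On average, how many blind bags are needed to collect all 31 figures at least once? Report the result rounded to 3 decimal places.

After k distinct figures have appeared, the next blind bag gives a new one with probability (31-k)/31, so the expected wait for the (k+1)-th is 31/(31-k).
E[T] = 31/31 + 31/30 + 31/29 + ... + 31/2 + 31/1 = 31·H_{31}.
H_{31} = 4.0272, so E[T] = 124.8446.

124.845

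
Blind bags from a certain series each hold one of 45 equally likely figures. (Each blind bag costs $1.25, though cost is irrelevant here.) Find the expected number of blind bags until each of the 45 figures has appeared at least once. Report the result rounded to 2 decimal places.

197.77

The wait to go from k to k+1 distinct figures is geometric with mean 45/(45-k).
E[T] = 45/45 + 45/44 + 45/43 + ... + 45/2 + 45/1 = 45·H_{45}.
H_{45} = 4.395, so E[T] = 197.773.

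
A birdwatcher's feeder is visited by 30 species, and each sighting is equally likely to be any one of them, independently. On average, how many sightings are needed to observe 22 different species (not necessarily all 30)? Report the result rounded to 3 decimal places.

With k distinct species already seen, the next new one arrives after an expected 30/(30-k) sightings.
Sum over k = 0,...,21: E = 30/30 + 30/29 + 30/28 + ... + 30/10 + 30/9 = 38.3139.

38.314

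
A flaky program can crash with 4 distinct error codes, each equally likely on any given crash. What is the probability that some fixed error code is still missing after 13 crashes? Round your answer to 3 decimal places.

0.024

Each crash misses the fixed error code with probability (4-1)/4 = 3/4, independently.
P(still missing after 13) = (3/4)^13 = 0.0238.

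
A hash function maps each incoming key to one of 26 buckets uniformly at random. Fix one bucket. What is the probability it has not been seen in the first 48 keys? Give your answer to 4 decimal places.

0.1522

Each key misses the fixed bucket with probability (26-1)/26 = 25/26, independently.
P(still missing after 48) = (25/26)^48 = 0.15219.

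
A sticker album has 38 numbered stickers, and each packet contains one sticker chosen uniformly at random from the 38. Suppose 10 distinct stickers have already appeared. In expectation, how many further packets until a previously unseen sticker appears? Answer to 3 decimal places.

The number of packets until the next new sticker is geometric with success probability 28/38, so its mean is 38/28.
E = 38/28 = 1.3571.

1.357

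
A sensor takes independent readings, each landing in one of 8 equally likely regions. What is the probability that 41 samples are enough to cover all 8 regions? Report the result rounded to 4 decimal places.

0.9667

By inclusion–exclusion over which regions are missing,
P(all seen) = Σ_{j=0}^{8} (-1)^j C(8,j)((8-j)/8)^41
= 1.00000 - 0.03353 + 0.00021 - 0.00000 + 0.00000 - 0.00000 + 0.00000 - 0.00000 + 0.00000
= 0.96668.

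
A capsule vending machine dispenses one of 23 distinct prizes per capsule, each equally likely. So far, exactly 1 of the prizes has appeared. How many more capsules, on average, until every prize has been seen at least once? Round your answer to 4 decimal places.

84.8887

The wait to go from k to k+1 distinct prizes is geometric with mean 23/(23-k).
Sum over k = 1,...,22: E = 23/22 + 23/21 + 23/20 + ... + 23/2 + 23/1 = 84.88870.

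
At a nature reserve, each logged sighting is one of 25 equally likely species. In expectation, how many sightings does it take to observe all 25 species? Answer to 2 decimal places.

95.40

Split into phases: going from k distinct to k+1 distinct takes on average 25/(25-k) sightings.
E[T] = 25/25 + 25/24 + 25/23 + ... + 25/2 + 25/1 = 25·H_{25}.
H_{25} = 3.816, so E[T] = 95.399.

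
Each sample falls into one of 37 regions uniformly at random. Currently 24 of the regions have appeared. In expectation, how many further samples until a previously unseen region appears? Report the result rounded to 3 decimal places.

2.846

Each sample yields a new region with probability (37-24)/37 = 13/37, so the wait is geometric with mean 37/13.
E = 37/13 = 2.8462.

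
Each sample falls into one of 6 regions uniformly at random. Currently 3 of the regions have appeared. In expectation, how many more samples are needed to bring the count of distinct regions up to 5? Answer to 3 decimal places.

5.000

From k distinct to k+1 distinct takes on average 6/(6-k) samples.
Sum over k = 3,...,4: E = 6/3 + 6/2 = 5.0000.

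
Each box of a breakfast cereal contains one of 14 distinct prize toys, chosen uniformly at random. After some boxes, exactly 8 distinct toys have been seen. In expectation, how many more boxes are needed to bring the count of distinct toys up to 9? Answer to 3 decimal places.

With k distinct toys already seen, the next new one takes an expected 14/(14-k) boxes.
Only the k = 8 term is needed: E = 14/6 = 2.3333.

2.333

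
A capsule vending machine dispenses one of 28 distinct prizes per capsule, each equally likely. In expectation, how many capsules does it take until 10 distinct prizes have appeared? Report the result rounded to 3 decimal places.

12.098

Going from k to k+1 distinct takes a geometric number of capsules with mean 28/(28-k).
Sum over k = 0,...,9: E = 28/28 + 28/27 + 28/26 + ... + 28/20 + 28/19 = 12.0978.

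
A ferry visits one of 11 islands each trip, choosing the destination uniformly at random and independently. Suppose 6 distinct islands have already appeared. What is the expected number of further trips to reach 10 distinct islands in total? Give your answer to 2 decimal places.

14.12

From k distinct to k+1 distinct takes on average 11/(11-k) trips.
Sum over k = 6,...,9: E = 11/5 + 11/4 + 11/3 + 11/2 = 14.117.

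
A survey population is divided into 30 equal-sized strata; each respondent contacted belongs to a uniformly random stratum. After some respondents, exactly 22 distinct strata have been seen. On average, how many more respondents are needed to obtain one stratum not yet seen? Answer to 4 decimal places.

Each respondent yields a new stratum with probability (30-22)/30 = 8/30, so the wait is geometric with mean 30/8.
E = 30/8 = 3.75000.

3.7500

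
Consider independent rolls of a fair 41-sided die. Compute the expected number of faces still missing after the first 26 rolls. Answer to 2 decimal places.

For each face, P(unseen after 26) = (40/41)^26 = 0.526.
By linearity of expectation, E[unseen] = 41·(40/41)^26 = 21.576.

21.58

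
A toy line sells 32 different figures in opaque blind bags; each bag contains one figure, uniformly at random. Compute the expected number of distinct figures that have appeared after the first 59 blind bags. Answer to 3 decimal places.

For each figure, P(seen in 59 blind bags) = 1 - (31/32)^59 = 0.8464.
By linearity of expectation, E[distinct seen] = 32·(1 - (31/32)^59) = 27.0837.

27.084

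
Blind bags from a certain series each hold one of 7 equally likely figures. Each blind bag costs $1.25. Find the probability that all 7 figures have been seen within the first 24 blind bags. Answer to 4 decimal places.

Let A_i be the event that figure i is missing after 24 blind bags. By inclusion–exclusion on the A_i,
P(all seen) = Σ_{j=0}^{7} (-1)^j C(7,j)((7-j)/7)^24
= 1.00000 - 0.17313 + 0.00653 - 0.00005 + 0.00000 - 0.00000 + 0.00000 - 0.00000
= 0.83335.

0.8334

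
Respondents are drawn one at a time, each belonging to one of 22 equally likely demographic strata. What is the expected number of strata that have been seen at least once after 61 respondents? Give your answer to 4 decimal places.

For each stratum, P(seen in 61 respondents) = 1 - (21/22)^61 = 0.94144.
By linearity of expectation, E[distinct seen] = 22·(1 - (21/22)^61) = 20.71170.

20.7117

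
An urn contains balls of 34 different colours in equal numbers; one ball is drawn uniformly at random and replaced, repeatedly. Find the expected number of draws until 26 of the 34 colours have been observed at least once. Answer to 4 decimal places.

47.6120

With k distinct colours already seen, the next new one arrives after an expected 34/(34-k) draws.
Sum over k = 0,...,25: E = 34/34 + 34/33 + 34/32 + ... + 34/10 + 34/9 = 47.61200.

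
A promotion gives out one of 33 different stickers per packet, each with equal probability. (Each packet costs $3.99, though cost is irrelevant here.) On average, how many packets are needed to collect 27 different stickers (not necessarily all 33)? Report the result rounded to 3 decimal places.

Going from k to k+1 distinct takes a geometric number of packets with mean 33/(33-k).
Sum over k = 0,...,26: E = 33/33 + 33/32 + 33/31 + ... + 33/8 + 33/7 = 54.0803.

54.080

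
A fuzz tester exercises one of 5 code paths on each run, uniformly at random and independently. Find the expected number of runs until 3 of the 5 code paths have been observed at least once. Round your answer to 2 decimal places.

3.92

Going from k to k+1 distinct takes a geometric number of runs with mean 5/(5-k).
Sum over k = 0,...,2: E = 5/5 + 5/4 + 5/3 = 3.917.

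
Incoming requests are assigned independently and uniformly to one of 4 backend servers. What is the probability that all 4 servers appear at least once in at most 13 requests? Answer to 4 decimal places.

0.9057

Let A_i be the event that server i is missing after 13 requests. By inclusion–exclusion on the A_i,
P(all seen) = Σ_{j=0}^{4} (-1)^j C(4,j)((4-j)/4)^13
= 1.00000 - 0.09503 + 0.00073 - 0.00000 + 0.00000
= 0.90570.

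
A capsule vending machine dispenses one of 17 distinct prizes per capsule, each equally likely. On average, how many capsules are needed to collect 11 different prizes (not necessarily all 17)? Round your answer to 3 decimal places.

16.822

With k distinct prizes already seen, the next new one arrives after an expected 17/(17-k) capsules.
Sum over k = 0,...,10: E = 17/17 + 17/16 + 17/15 + ... + 17/8 + 17/7 = 16.8224.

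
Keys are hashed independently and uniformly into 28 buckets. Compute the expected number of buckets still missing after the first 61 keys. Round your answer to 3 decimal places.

For each bucket, P(unseen after 61) = (27/28)^61 = 0.1088.
By linearity of expectation, E[unseen] = 28·(27/28)^61 = 3.0458.

3.046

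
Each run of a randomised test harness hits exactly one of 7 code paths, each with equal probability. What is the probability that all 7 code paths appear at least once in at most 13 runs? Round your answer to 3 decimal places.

0.297

Let A_i be the event that code path i is missing after 13 runs. By inclusion–exclusion on the A_i,
P(all seen) = Σ_{j=0}^{7} (-1)^j C(7,j)((7-j)/7)^13
= 1.0000 - 0.9436 + 0.2646 - 0.0242 + 0.0006 - 0.0000 + 0.0000 - 0.0000
= 0.2973.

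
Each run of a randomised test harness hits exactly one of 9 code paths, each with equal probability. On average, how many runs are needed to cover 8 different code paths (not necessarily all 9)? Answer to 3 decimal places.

16.461

With k distinct code paths already seen, the next new one arrives after an expected 9/(9-k) runs.
Sum over k = 0,...,7: E = 9/9 + 9/8 + 9/7 + ... + 9/3 + 9/2 = 16.4607.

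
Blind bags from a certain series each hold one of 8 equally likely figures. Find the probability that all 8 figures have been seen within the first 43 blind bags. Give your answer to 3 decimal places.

0.974

By inclusion–exclusion over which figures are missing,
P(all seen) = Σ_{j=0}^{8} (-1)^j C(8,j)((8-j)/8)^43
= 1.0000 - 0.0257 + 0.0001 - 0.0000 + 0.0000 - 0.0000 + 0.0000 - 0.0000 + 0.0000
= 0.9744.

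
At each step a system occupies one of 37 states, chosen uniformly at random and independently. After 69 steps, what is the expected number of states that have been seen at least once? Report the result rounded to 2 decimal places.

31.41

For each state, P(seen in 69 steps) = 1 - (36/37)^69 = 0.849.
By linearity of expectation, E[distinct seen] = 37·(1 - (36/37)^69) = 31.413.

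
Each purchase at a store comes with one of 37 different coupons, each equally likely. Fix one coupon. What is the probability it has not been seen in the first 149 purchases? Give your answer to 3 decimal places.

0.017

Each purchase misses the fixed coupon with probability (37-1)/37 = 36/37, independently.
P(still missing after 149) = (36/37)^149 = 0.0169.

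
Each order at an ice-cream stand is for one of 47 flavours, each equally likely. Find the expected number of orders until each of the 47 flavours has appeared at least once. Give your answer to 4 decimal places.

208.5843

The wait to go from k to k+1 distinct flavours is geometric with mean 47/(47-k).
E[T] = 47/47 + 47/46 + 47/45 + ... + 47/2 + 47/1 = 47·H_{47}.
H_{47} = 4.43796, so E[T] = 208.58430.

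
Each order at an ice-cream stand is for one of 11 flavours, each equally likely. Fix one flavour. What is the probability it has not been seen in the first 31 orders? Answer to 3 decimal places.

On each order the fixed flavour fails to appear with probability 10/11.
P(still missing after 31) = (10/11)^31 = 0.0521.

0.052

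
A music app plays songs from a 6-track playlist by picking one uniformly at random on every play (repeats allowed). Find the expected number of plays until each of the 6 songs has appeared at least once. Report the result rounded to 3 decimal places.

Split into phases: going from k distinct to k+1 distinct takes on average 6/(6-k) plays.
E[T] = 6/6 + 6/5 + 6/4 + 6/3 + 6/2 + 6/1 = 6·H_{6}.
H_{6} = 2.4500, so E[T] = 14.7000.

14.700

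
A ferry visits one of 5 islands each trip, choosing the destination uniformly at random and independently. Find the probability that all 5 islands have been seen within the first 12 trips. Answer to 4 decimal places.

Let A_i be the event that island i is missing after 12 trips. By inclusion–exclusion on the A_i,
P(all seen) = Σ_{j=0}^{5} (-1)^j C(5,j)((5-j)/5)^12
= 1.00000 - 0.34360 + 0.02177 - 0.00017 + 0.00000 - 0.00000
= 0.67800.

0.6780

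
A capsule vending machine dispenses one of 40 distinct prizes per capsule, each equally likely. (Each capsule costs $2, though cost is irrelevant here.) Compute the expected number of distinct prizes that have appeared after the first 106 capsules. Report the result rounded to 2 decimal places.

For each prize, P(seen in 106 capsules) = 1 - (39/40)^106 = 0.932.
By linearity of expectation, E[distinct seen] = 40·(1 - (39/40)^106) = 37.268.

37.27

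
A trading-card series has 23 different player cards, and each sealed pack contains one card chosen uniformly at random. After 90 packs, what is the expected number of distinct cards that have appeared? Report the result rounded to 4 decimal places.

For each card, P(seen in 90 packs) = 1 - (22/23)^90 = 0.98170.
By linearity of expectation, E[distinct seen] = 23·(1 - (22/23)^90) = 22.57902.

22.5790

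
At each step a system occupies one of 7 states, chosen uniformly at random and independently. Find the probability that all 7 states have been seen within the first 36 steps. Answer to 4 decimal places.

0.9729

By inclusion–exclusion over which states are missing,
P(all seen) = Σ_{j=0}^{7} (-1)^j C(7,j)((7-j)/7)^36
= 1.00000 - 0.02723 + 0.00012 - 0.00000 + 0.00000 - 0.00000 + 0.00000 - 0.00000
= 0.97289.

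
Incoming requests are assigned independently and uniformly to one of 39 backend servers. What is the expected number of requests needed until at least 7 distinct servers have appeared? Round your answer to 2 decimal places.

Going from k to k+1 distinct takes a geometric number of requests with mean 39/(39-k).
Sum over k = 0,...,6: E = 39/39 + 39/38 + 39/37 + ... + 39/34 + 39/33 = 7.607.

7.61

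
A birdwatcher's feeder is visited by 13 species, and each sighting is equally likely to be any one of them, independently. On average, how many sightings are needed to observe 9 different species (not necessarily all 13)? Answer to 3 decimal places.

With k distinct species already seen, the next new one arrives after an expected 13/(13-k) sightings.
Sum over k = 0,...,8: E = 13/13 + 13/12 + 13/11 + ... + 13/6 + 13/5 = 14.2584.

14.258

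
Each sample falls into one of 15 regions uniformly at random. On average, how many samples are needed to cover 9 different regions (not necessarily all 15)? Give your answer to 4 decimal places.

13.0234

Going from k to k+1 distinct takes a geometric number of samples with mean 15/(15-k).
Sum over k = 0,...,8: E = 15/15 + 15/14 + 15/13 + ... + 15/8 + 15/7 = 13.02343.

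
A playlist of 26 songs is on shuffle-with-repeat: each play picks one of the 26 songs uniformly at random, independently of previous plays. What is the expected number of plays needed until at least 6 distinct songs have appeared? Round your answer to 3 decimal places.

With k distinct songs already seen, the next new one arrives after an expected 26/(26-k) plays.
Sum over k = 0,...,5: E = 26/26 + 26/25 + 26/24 + 26/23 + 26/22 + 26/21 = 6.6737.

6.674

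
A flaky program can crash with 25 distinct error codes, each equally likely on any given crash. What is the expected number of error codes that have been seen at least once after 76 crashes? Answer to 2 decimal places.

For each error code, P(seen in 76 crashes) = 1 - (24/25)^76 = 0.955.
By linearity of expectation, E[distinct seen] = 25·(1 - (24/25)^76) = 23.877.

23.88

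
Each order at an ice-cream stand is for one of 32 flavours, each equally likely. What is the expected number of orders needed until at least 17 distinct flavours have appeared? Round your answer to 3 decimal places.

23.689

Going from k to k+1 distinct takes a geometric number of orders with mean 32/(32-k).
Sum over k = 0,...,16: E = 32/32 + 32/31 + 32/30 + ... + 32/17 + 32/16 = 23.6885.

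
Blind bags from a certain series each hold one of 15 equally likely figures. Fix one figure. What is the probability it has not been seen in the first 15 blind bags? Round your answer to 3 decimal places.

0.355

On each blind bag the fixed figure fails to appear with probability 14/15.
P(still missing after 15) = (14/15)^15 = 0.3553.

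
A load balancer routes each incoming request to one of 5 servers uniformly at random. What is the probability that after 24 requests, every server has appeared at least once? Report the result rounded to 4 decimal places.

0.9764

By inclusion–exclusion over which servers are missing,
P(all seen) = Σ_{j=0}^{5} (-1)^j C(5,j)((5-j)/5)^24
= 1.00000 - 0.02361 + 0.00005 - 0.00000 + 0.00000 - 0.00000
= 0.97644.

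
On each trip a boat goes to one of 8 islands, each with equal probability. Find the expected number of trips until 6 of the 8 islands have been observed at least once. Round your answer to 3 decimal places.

With k distinct islands already seen, the next new one arrives after an expected 8/(8-k) trips.
Sum over k = 0,...,5: E = 8/8 + 8/7 + 8/6 + 8/5 + 8/4 + 8/3 = 9.7429.

9.743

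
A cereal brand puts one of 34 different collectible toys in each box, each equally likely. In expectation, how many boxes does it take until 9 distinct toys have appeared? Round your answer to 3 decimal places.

10.277

Going from k to k+1 distinct takes a geometric number of boxes with mean 34/(34-k).
Sum over k = 0,...,8: E = 34/34 + 34/33 + 34/32 + ... + 34/27 + 34/26 = 10.2766.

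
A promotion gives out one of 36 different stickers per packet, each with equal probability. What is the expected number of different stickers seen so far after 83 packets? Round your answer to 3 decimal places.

32.526

For each sticker, P(seen in 83 packets) = 1 - (35/36)^83 = 0.9035.
By linearity of expectation, E[distinct seen] = 36·(1 - (35/36)^83) = 32.5259.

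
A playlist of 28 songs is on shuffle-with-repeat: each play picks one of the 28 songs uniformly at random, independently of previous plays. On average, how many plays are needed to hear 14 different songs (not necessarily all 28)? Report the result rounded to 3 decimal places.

18.917

With k distinct songs already seen, the next new one arrives after an expected 28/(28-k) plays.
Sum over k = 0,...,13: E = 28/28 + 28/27 + 28/26 + ... + 28/16 + 28/15 = 18.9170.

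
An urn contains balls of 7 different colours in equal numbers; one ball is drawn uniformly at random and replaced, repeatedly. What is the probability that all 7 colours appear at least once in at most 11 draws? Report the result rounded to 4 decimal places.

0.1631

Let A_i be the event that colour i is missing after 11 draws. By inclusion–exclusion on the A_i,
P(all seen) = Σ_{j=0}^{7} (-1)^j C(7,j)((7-j)/7)^11
= 1.00000 - 1.28435 + 0.51857 - 0.07424 + 0.00314 - 0.00002 + 0.00000 - 0.00000
= 0.16310.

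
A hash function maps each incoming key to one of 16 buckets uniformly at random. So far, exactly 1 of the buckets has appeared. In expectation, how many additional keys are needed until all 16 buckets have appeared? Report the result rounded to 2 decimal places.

From k distinct to k+1 distinct takes on average 16/(16-k) keys.
Sum over k = 1,...,15: E = 16/15 + 16/14 + 16/13 + ... + 16/2 + 16/1 = 53.092.

53.09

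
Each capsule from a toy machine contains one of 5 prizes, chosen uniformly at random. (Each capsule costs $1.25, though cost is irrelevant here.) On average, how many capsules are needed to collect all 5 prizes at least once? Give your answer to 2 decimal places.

11.42

Split into phases: going from k distinct to k+1 distinct takes on average 5/(5-k) capsules.
E[T] = 5/5 + 5/4 + 5/3 + 5/2 + 5/1 = 5·H_{5}.
H_{5} = 2.283, so E[T] = 11.417.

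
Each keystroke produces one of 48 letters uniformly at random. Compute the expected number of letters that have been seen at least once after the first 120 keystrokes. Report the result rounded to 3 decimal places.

44.163

For each letter, P(seen in 120 keystrokes) = 1 - (47/48)^120 = 0.9201.
By linearity of expectation, E[distinct seen] = 48·(1 - (47/48)^120) = 44.1626.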